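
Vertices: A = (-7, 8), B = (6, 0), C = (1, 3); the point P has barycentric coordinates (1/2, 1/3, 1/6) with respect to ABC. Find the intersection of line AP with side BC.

Line AP meets BC where the A-coordinate vanishes; zeroing P's A-weight and renormalizing leaves B, C-weights 1/3 : 1/6 → (2/3, 1/3).
So Q = (2/3)·B + (1/3)·C = (13/3, 1).

(13/3, 1)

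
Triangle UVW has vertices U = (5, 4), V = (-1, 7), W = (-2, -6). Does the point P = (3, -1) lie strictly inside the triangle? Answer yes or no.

Barycentric coordinates of P: (20/27, -5/27, 4/9).
The three coordinates are positive, negative, positive; a point is interior exactly when all three are positive.

no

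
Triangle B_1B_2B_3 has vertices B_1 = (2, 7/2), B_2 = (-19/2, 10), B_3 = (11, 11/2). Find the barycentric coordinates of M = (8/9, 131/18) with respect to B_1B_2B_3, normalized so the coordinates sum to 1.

Signed area of the reference triangle: [B_1B_2B_3] = ½·(2·(10−(11/2)) + (-19/2)·(11/2−(7/2)) + 11·(7/2−10)) = ½·(9 − 19 − 143/2) = -163/4.
[MB_2B_3] = ½·((8/9)·(10−(11/2)) + (-19/2)·(11/2−(131/18)) + 11·(131/18−10)) = ½·(4 + 152/9 − 539/18) = -163/36, so the B_1-coordinate is (-163/36)/(-163/4) = 1/9.
[B_1MB_3] = ½·(2·(131/18−(11/2)) + (8/9)·(11/2−(7/2)) + 11·(7/2−(131/18))) = ½·(32/9 + 16/9 − 374/9) = -163/9, so the B_2-coordinate is 4/9.
[B_1B_2M] = ½·(2·(10−(131/18)) + (-19/2)·(131/18−(7/2)) + (8/9)·(7/2−10)) = ½·(49/9 − 323/9 − 52/9) = -163/9, so the B_3-coordinate is 4/9.
Check: 1/9 + 4/9 + 4/9 = 1.

(1/9, 4/9, 4/9)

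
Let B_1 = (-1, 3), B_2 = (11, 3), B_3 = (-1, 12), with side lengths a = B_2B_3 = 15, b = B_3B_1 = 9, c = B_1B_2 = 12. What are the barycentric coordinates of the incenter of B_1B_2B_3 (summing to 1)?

(5/12, 1/4, 1/3)

The incenter has barycentric coordinates proportional to the opposite side lengths: (15 : 9 : 12).
Normalizing by 15+9+12 = 36 gives (5/12, 1/4, 1/3).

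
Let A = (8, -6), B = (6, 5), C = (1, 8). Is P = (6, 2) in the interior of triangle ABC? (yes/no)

Barycentric coordinates of P: (15/49, 4/7, 6/49).
The three coordinates are positive, positive, positive; a point is interior exactly when all three are positive.

yes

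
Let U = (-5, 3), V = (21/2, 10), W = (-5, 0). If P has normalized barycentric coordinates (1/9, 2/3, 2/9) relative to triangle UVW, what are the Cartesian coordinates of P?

P = (1/9)·U + (2/3)·V + (2/9)·W.
x-coordinate: (1/9)·(-5) + (2/3)·(21/2) + (2/9)·(-5) = 16/3.
y-coordinate: (1/9)·3 + (2/3)·10 + (2/9)·0 = 7.

(16/3, 7)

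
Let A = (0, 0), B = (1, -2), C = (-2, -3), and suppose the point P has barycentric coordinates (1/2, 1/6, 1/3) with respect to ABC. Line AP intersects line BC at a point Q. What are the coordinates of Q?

(-1, -8/3)

Line AP meets BC where the A-coordinate vanishes; zeroing P's A-weight and renormalizing leaves B, C-weights 1/6 : 1/3 → (1/3, 2/3).
So Q = (1/3)·B + (2/3)·C = (-1, -8/3).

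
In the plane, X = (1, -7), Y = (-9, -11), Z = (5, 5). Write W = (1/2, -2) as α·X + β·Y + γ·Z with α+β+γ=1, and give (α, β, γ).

Signed area of the reference triangle: [XYZ] = ½·(1·(-11−5) + (-9)·(5−(-7)) + 5·(-7−(-11))) = ½·(-16 − 108 + 20) = -52.
[WYZ] = ½·((1/2)·(-11−5) + (-9)·(5−(-2)) + 5·(-2−(-11))) = ½·(-8 − 63 + 45) = -13, so the X-coordinate is (-13)/(-52) = 1/4.
[XWZ] = ½·(1·(-2−5) + (1/2)·(5−(-7)) + 5·(-7−(-2))) = ½·(-7 + 6 − 25) = -13, so the Y-coordinate is 1/4.
[XYW] = ½·(1·(-11−(-2)) + (-9)·(-2−(-7)) + (1/2)·(-7−(-11))) = ½·(-9 − 45 + 2) = -26, so the Z-coordinate is 1/2.

(1/4, 1/4, 1/2)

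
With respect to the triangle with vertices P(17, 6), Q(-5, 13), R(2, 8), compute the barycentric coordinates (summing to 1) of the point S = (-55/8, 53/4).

Signed area of the reference triangle: [PQR] = ½·(17·(13−8) + (-5)·(8−6) + 2·(6−13)) = ½·(85 − 10 − 14) = 61/2.
[SQR] = ½·((-55/8)·(13−8) + (-5)·(8−(53/4)) + 2·(53/4−13)) = ½·(-275/8 + 105/4 + 1/2) = -61/16, so the P-coordinate is (-61/16)/(61/2) = -1/8.
[PSR] = ½·(17·(53/4−8) + (-55/8)·(8−6) + 2·(6−(53/4))) = ½·(357/4 − 55/4 − 29/2) = 61/2, so the Q-coordinate is 1.
[PQS] = ½·(17·(13−(53/4)) + (-5)·(53/4−6) + (-55/8)·(6−13)) = ½·(-17/4 − 145/4 + 385/8) = 61/16, so the R-coordinate is 1/8.
Check: -1/8 + 1 + 1/8 = 1.

(-1/8, 1, 1/8)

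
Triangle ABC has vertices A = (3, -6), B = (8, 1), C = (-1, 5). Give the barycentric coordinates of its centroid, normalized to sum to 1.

(1/3, 1/3, 1/3)

The centroid is the average of the vertices, so each weight is 1/3.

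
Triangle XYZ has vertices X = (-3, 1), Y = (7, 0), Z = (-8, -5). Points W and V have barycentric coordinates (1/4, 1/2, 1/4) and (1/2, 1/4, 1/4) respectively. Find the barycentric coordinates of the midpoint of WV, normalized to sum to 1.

Since both coordinate triples sum to 1, the midpoint's barycentrics are the componentwise average.
(1/4+1/2)/2 = 3/8; similarly 3/8 and 1/4.

(3/8, 3/8, 1/4)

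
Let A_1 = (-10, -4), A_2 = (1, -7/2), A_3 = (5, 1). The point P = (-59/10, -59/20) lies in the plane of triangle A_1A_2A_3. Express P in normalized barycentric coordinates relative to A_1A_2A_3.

(7/10, 1/10, 1/5)

Signed area of the reference triangle: [A_1A_2A_3] = ½·((-10)·(-7/2−1) + 1·(1−(-4)) + 5·(-4−(-7/2))) = ½·(45 + 5 − 5/2) = 95/4.
[PA_2A_3] = ½·((-59/10)·(-7/2−1) + 1·(1−(-59/20)) + 5·(-59/20−(-7/2))) = ½·(531/20 + 79/20 + 11/4) = 133/8, so the A_1-coordinate is (133/8)/(95/4) = 7/10.
[A_1PA_3] = ½·((-10)·(-59/20−1) + (-59/10)·(1−(-4)) + 5·(-4−(-59/20))) = ½·(79/2 − 59/2 − 21/4) = 19/8, so the A_2-coordinate is 1/10.
[A_1A_2P] = ½·((-10)·(-7/2−(-59/20)) + 1·(-59/20−(-4)) + (-59/10)·(-4−(-7/2))) = ½·(11/2 + 21/20 + 59/20) = 19/4, so the A_3-coordinate is 1/5.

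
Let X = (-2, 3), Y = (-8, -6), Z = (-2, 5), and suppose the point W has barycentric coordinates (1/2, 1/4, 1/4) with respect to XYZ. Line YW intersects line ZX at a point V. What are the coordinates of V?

(-2, 11/3)

Line YW meets ZX where the Y-coordinate vanishes; zeroing W's Y-weight and renormalizing leaves Z, X-weights 1/4 : 1/2 → (1/3, 2/3).
So V = (1/3)·Z + (2/3)·X = (-2, 11/3).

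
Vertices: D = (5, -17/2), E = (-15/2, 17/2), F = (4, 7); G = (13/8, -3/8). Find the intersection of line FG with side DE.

Barycentric coordinates of G with respect to DEF: (1/2, 1/4, 1/4).
On side DE the F-coordinate is zero; dropping G's F-weight 1/4 and renormalizing the remaining 1/2 : 1/4 gives weights 2/3, 1/3 on D, E.
H = (2/3)·(5, -17/2) + (1/3)·(-15/2, 17/2) = (5/6, -17/6).

(5/6, -17/6)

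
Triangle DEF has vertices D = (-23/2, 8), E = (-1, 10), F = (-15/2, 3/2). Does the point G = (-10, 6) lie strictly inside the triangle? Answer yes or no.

Barycentric coordinates of G: (202/305, 7/305, 96/305).
The three coordinates are positive, positive, positive; a point is interior exactly when all three are positive.

yes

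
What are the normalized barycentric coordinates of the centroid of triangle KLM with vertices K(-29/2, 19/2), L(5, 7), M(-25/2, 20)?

The centroid is the average of the vertices, so each weight is 1/3.

(1/3, 1/3, 1/3)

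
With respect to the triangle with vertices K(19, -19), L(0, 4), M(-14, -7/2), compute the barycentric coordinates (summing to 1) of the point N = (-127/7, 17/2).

Signed area of the reference triangle: [KLM] = ½·(19·(4−(-7/2)) + 0·(-7/2−(-19)) + (-14)·(-19−4)) = ½·(285/2 + 0 + 322) = 929/4.
[NLM] = ½·((-127/7)·(4−(-7/2)) + 0·(-7/2−(17/2)) + (-14)·(17/2−4)) = ½·(-1905/14 + 0 − 63) = -2787/28, so the K-coordinate is (-2787/28)/(929/4) = -3/7.
[KNM] = ½·(19·(17/2−(-7/2)) + (-127/7)·(-7/2−(-19)) + (-14)·(-19−(17/2))) = ½·(228 − 3937/14 + 385) = 4645/28, so the L-coordinate is 5/7.
[KLN] = ½·(19·(4−(17/2)) + 0·(17/2−(-19)) + (-127/7)·(-19−4)) = ½·(-171/2 + 0 + 2921/7) = 4645/28, so the M-coordinate is 5/7.

(-3/7, 5/7, 5/7)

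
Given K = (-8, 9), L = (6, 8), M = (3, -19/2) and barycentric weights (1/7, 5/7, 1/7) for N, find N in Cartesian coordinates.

N = (1/7)·K + (5/7)·L + (1/7)·M.
x-coordinate: (1/7)·(-8) + (5/7)·6 + (1/7)·3 = 25/7.
y-coordinate: (1/7)·9 + (5/7)·8 + (1/7)·(-19/2) = 79/14.

(25/7, 79/14)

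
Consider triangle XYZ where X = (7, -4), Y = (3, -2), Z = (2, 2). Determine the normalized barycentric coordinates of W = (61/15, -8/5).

Signed area of the reference triangle: [XYZ] = ½·(7·(-2−2) + 3·(2−(-4)) + 2·(-4−(-2))) = ½·(-28 + 18 − 4) = -7.
[WYZ] = ½·((61/15)·(-2−2) + 3·(2−(-8/5)) + 2·(-8/5−(-2))) = ½·(-244/15 + 54/5 + 4/5) = -7/3, so the X-coordinate is (-7/3)/(-7) = 1/3.
[XWZ] = ½·(7·(-8/5−2) + (61/15)·(2−(-4)) + 2·(-4−(-8/5))) = ½·(-126/5 + 122/5 − 24/5) = -14/5, so the Y-coordinate is 2/5.
[XYW] = ½·(7·(-2−(-8/5)) + 3·(-8/5−(-4)) + (61/15)·(-4−(-2))) = ½·(-14/5 + 36/5 − 122/15) = -28/15, so the Z-coordinate is 4/15.

(1/3, 2/5, 4/15)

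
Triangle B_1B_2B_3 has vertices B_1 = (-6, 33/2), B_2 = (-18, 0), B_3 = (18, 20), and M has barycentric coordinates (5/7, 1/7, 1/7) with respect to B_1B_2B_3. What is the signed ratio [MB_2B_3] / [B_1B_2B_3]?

The signed ratio [MB_2B_3]/[B_1B_2B_3] equals the barycentric coordinate of M at vertex B_1, which is 5/7.

5/7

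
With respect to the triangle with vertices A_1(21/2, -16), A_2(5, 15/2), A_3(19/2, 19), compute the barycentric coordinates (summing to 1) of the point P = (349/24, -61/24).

Signed area of the reference triangle: [A_1A_2A_3] = ½·((21/2)·(15/2−19) + 5·(19−(-16)) + (19/2)·(-16−(15/2))) = ½·(-483/4 + 175 − 893/4) = -169/2.
[PA_2A_3] = ½·((349/24)·(15/2−19) + 5·(19−(-61/24)) + (19/2)·(-61/24−(15/2))) = ½·(-8027/48 + 2585/24 − 4579/48) = -1859/24, so the A_1-coordinate is (-1859/24)/(-169/2) = 11/12.
[A_1PA_3] = ½·((21/2)·(-61/24−19) + (349/24)·(19−(-16)) + (19/2)·(-16−(-61/24))) = ½·(-3619/16 + 12215/24 − 6137/48) = 1859/24, so the A_2-coordinate is -11/12.
[A_1A_2P] = ½·((21/2)·(15/2−(-61/24)) + 5·(-61/24−(-16)) + (349/24)·(-16−(15/2))) = ½·(1687/16 + 1615/24 − 16403/48) = -169/2, so the A_3-coordinate is 1.
Check: 11/12 − 11/12 + 1 = 1.

(11/12, -11/12, 1)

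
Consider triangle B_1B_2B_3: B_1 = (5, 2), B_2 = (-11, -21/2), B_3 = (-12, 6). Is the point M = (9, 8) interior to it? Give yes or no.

no

Barycentric coordinates of M: (697/553, -236/553, 92/553).
The three coordinates are positive, negative, positive; a point is interior exactly when all three are positive.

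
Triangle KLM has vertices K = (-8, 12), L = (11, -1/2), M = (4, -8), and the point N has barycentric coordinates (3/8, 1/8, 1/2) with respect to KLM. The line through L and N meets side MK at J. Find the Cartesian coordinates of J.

Line LN meets MK where the L-coordinate vanishes; zeroing N's L-weight and renormalizing leaves M, K-weights 1/2 : 3/8 → (4/7, 3/7).
So J = (4/7)·M + (3/7)·K = (-8/7, 4/7).

(-8/7, 4/7)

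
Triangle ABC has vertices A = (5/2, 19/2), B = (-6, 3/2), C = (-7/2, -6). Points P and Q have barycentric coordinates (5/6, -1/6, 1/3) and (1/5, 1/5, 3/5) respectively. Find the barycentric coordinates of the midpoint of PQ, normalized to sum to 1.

(31/60, 1/60, 7/15)

Since both coordinate triples sum to 1, the midpoint's barycentrics are the componentwise average.
(5/6+1/5)/2 = 31/60; similarly 1/60 and 7/15.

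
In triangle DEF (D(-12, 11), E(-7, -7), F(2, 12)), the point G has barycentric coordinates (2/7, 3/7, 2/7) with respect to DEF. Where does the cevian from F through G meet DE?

(-9, 1/5)

Line FG meets DE where the F-coordinate vanishes; zeroing G's F-weight and renormalizing leaves D, E-weights 2/7 : 3/7 → (2/5, 3/5).
So H = (2/5)·D + (3/5)·E = (-9, 1/5).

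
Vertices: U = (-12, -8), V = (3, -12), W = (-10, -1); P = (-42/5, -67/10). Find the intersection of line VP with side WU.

(-45/4, -43/8)

Barycentric coordinates of P with respect to UVW: (1/2, 1/5, 3/10).
On side WU the V-coordinate is zero; dropping P's V-weight 1/5 and renormalizing the remaining 3/10 : 1/2 gives weights 3/8, 5/8 on W, U.
Q = (3/8)·(-10, -1) + (5/8)·(-12, -8) = (-45/4, -43/8).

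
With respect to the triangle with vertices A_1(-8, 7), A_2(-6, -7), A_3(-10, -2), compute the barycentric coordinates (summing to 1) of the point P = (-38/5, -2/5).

(2/5, 2/5, 1/5)

Signed area of the reference triangle: [A_1A_2A_3] = ½·((-8)·(-7−(-2)) + (-6)·(-2−7) + (-10)·(7−(-7))) = ½·(40 + 54 − 140) = -23.
[PA_2A_3] = ½·((-38/5)·(-7−(-2)) + (-6)·(-2−(-2/5)) + (-10)·(-2/5−(-7))) = ½·(38 + 48/5 − 66) = -46/5, so the A_1-coordinate is (-46/5)/(-23) = 2/5.
[A_1PA_3] = ½·((-8)·(-2/5−(-2)) + (-38/5)·(-2−7) + (-10)·(7−(-2/5))) = ½·(-64/5 + 342/5 − 74) = -46/5, so the A_2-coordinate is 2/5.
[A_1A_2P] = ½·((-8)·(-7−(-2/5)) + (-6)·(-2/5−7) + (-38/5)·(7−(-7))) = ½·(264/5 + 222/5 − 532/5) = -23/5, so the A_3-coordinate is 1/5.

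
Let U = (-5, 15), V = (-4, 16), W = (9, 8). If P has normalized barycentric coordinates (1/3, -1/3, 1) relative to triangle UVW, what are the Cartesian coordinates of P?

(26/3, 23/3)

P = (1/3)·U + (-1/3)·V + 1·W.
x-coordinate: (1/3)·(-5) + (-1/3)·(-4) + 1·9 = 26/3.
y-coordinate: (1/3)·15 + (-1/3)·16 + 1·8 = 23/3.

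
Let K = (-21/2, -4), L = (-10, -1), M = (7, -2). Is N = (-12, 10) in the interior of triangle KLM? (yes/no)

no

Barycentric coordinates of N: (-370/103, 496/103, -23/103).
The three coordinates are negative, positive, negative; a point is interior exactly when all three are positive.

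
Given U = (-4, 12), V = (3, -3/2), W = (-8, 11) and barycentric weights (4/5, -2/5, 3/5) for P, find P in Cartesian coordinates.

(-46/5, 84/5)

P = (4/5)·U + (-2/5)·V + (3/5)·W.
x-coordinate: (4/5)·(-4) + (-2/5)·3 + (3/5)·(-8) = -46/5.
y-coordinate: (4/5)·12 + (-2/5)·(-3/2) + (3/5)·11 = 84/5.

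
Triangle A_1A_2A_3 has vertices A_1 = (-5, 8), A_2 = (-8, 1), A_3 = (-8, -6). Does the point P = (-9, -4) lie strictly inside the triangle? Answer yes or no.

no

Barycentric coordinates of P: (-1/3, 20/21, 8/21).
The three coordinates are negative, positive, positive; a point is interior exactly when all three are positive.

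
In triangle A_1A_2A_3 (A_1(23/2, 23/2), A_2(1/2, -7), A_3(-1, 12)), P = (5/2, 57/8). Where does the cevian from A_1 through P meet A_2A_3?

(-1/2, 17/3)

Barycentric coordinates of P with respect to A_1A_2A_3: (1/4, 1/4, 1/2).
On side A_2A_3 the A_1-coordinate is zero; dropping P's A_1-weight 1/4 and renormalizing the remaining 1/4 : 1/2 gives weights 1/3, 2/3 on A_2, A_3.
Q = (1/3)·(1/2, -7) + (2/3)·(-1, 12) = (-1/2, 17/3).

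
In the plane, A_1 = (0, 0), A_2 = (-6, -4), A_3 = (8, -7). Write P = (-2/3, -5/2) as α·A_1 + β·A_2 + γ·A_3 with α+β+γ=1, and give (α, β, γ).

(1/2, 1/3, 1/6)

Signed area of the reference triangle: [A_1A_2A_3] = ½·(0·(-4−(-7)) + (-6)·(-7−0) + 8·(0−(-4))) = ½·(0 + 42 + 32) = 37.
[PA_2A_3] = ½·((-2/3)·(-4−(-7)) + (-6)·(-7−(-5/2)) + 8·(-5/2−(-4))) = ½·(-2 + 27 + 12) = 37/2, so the A_1-coordinate is (37/2)/37 = 1/2.
[A_1PA_3] = ½·(0·(-5/2−(-7)) + (-2/3)·(-7−0) + 8·(0−(-5/2))) = ½·(0 + 14/3 + 20) = 37/3, so the A_2-coordinate is 1/3.
[A_1A_2P] = ½·(0·(-4−(-5/2)) + (-6)·(-5/2−0) + (-2/3)·(0−(-4))) = ½·(0 + 15 − 8/3) = 37/6, so the A_3-coordinate is 1/6.
Check: 1/2 + 1/3 + 1/6 = 1.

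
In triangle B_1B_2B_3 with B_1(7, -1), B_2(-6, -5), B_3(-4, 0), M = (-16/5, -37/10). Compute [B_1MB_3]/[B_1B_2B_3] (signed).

7/10

[B_1B_2B_3] = ½·(7·(-5−0) + (-6)·(0−(-1)) + (-4)·(-1−(-5))) = ½·(-35 − 6 − 16) = -57/2.
[B_1MB_3] = ½·(7·(-37/10−0) + (-16/5)·(0−(-1)) + (-4)·(-1−(-37/10))) = ½·(-259/10 − 16/5 − 54/5) = -399/20, so the ratio is (-399/20)/(-57/2) = 7/10.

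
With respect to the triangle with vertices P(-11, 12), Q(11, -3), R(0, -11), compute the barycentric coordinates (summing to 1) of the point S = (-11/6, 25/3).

Signed area of the reference triangle: [PQR] = ½·((-11)·(-3−(-11)) + 11·(-11−12) + 0·(12−(-3))) = ½·(-88 − 253 + 0) = -341/2.
[SQR] = ½·((-11/6)·(-3−(-11)) + 11·(-11−(25/3)) + 0·(25/3−(-3))) = ½·(-44/3 − 638/3 + 0) = -341/3, so the P-coordinate is (-341/3)/(-341/2) = 2/3.
[PSR] = ½·((-11)·(25/3−(-11)) + (-11/6)·(-11−12) + 0·(12−(25/3))) = ½·(-638/3 + 253/6 + 0) = -341/4, so the Q-coordinate is 1/2.
[PQS] = ½·((-11)·(-3−(25/3)) + 11·(25/3−12) + (-11/6)·(12−(-3))) = ½·(374/3 − 121/3 − 55/2) = 341/12, so the R-coordinate is -1/6.

(2/3, 1/2, -1/6)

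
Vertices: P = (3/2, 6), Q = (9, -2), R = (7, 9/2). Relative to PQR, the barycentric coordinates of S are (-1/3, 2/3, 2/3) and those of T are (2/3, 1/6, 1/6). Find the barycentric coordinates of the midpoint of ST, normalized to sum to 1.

(1/6, 5/12, 5/12)

Since both coordinate triples sum to 1, the midpoint's barycentrics are the componentwise average.
(-1/3+2/3)/2 = 1/6; similarly 5/12 and 5/12.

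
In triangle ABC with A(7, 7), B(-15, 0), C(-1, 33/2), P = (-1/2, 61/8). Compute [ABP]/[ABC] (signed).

1/4

[ABC] = ½·(7·(0−(33/2)) + (-15)·(33/2−7) + (-1)·(7−0)) = ½·(-231/2 − 285/2 − 7) = -265/2.
[ABP] = ½·(7·(0−(61/8)) + (-15)·(61/8−7) + (-1/2)·(7−0)) = ½·(-427/8 − 75/8 − 7/2) = -265/8, so the ratio is (-265/8)/(-265/2) = 1/4.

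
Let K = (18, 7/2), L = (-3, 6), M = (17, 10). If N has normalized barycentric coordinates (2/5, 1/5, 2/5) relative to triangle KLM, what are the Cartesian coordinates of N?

(67/5, 33/5)

N = (2/5)·K + (1/5)·L + (2/5)·M.
x-coordinate: (2/5)·18 + (1/5)·(-3) + (2/5)·17 = 67/5.
y-coordinate: (2/5)·(7/2) + (1/5)·6 + (2/5)·10 = 33/5.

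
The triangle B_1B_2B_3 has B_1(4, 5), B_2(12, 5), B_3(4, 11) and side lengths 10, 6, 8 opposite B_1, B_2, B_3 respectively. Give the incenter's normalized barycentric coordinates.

(5/12, 1/4, 1/3)

The incenter has barycentric coordinates proportional to the opposite side lengths: (10 : 6 : 8).
Normalizing by 10+6+8 = 24 gives (5/12, 1/4, 1/3).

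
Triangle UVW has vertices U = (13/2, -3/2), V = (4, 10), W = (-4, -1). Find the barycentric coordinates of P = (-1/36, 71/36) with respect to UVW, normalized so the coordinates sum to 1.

(1/6, 5/18, 5/9)

Signed area of the reference triangle: [UVW] = ½·((13/2)·(10−(-1)) + 4·(-1−(-3/2)) + (-4)·(-3/2−10)) = ½·(143/2 + 2 + 46) = 239/4.
[PVW] = ½·((-1/36)·(10−(-1)) + 4·(-1−(71/36)) + (-4)·(71/36−10)) = ½·(-11/36 − 107/9 + 289/9) = 239/24, so the U-coordinate is (239/24)/(239/4) = 1/6.
[UPW] = ½·((13/2)·(71/36−(-1)) + (-1/36)·(-1−(-3/2)) + (-4)·(-3/2−(71/36))) = ½·(1391/72 − 1/72 + 125/9) = 1195/72, so the V-coordinate is 5/18.
[UVP] = ½·((13/2)·(10−(71/36)) + 4·(71/36−(-3/2)) + (-1/36)·(-3/2−10)) = ½·(3757/72 + 125/9 + 23/72) = 1195/36, so the W-coordinate is 5/9.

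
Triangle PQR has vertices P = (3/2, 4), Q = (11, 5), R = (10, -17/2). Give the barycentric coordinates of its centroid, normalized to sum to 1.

(1/3, 1/3, 1/3)

The centroid is the average of the vertices, so each weight is 1/3.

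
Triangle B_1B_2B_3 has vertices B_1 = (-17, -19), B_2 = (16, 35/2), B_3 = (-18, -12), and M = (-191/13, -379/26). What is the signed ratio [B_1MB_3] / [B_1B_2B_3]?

[B_1B_2B_3] = ½·((-17)·(35/2−(-12)) + 16·(-12−(-19)) + (-18)·(-19−(35/2))) = ½·(-1003/2 + 112 + 657) = 535/4.
[B_1MB_3] = ½·((-17)·(-379/26−(-12)) + (-191/13)·(-12−(-19)) + (-18)·(-19−(-379/26))) = ½·(1139/26 − 1337/13 + 1035/13) = 535/52, so the ratio is (535/52)/(535/4) = 1/13.

1/13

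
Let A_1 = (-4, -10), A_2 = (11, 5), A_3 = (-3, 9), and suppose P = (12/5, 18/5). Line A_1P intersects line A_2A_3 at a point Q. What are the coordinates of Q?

(4, 7)

Barycentric coordinates of P with respect to A_1A_2A_3: (1/5, 2/5, 2/5).
On side A_2A_3 the A_1-coordinate is zero; dropping P's A_1-weight 1/5 and renormalizing the remaining 2/5 : 2/5 gives weights 1/2, 1/2 on A_2, A_3.
Q = (1/2)·(11, 5) + (1/2)·(-3, 9) = (4, 7).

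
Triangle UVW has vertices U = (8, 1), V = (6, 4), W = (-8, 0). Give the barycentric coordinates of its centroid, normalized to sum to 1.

(1/3, 1/3, 1/3)

The centroid is the average of the vertices, so each weight is 1/3.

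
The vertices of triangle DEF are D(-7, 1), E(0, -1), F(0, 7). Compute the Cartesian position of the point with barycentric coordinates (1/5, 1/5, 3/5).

(-7/5, 21/5)

G = (1/5)·D + (1/5)·E + (3/5)·F.
x-coordinate: (1/5)·(-7) + (1/5)·0 + (3/5)·0 = -7/5.
y-coordinate: (1/5)·1 + (1/5)·(-1) + (3/5)·7 = 21/5.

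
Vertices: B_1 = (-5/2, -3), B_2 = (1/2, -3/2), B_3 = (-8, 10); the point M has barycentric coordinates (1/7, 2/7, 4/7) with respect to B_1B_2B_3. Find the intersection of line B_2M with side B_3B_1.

(-69/10, 37/5)

Line B_2M meets B_3B_1 where the B_2-coordinate vanishes; zeroing M's B_2-weight and renormalizing leaves B_3, B_1-weights 4/7 : 1/7 → (4/5, 1/5).
So N = (4/5)·B_3 + (1/5)·B_1 = (-69/10, 37/5).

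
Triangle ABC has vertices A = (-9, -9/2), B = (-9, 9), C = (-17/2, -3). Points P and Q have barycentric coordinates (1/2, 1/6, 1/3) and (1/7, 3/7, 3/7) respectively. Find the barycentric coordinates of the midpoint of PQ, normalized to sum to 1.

Since both coordinate triples sum to 1, the midpoint's barycentrics are the componentwise average.
(1/2+1/7)/2 = 9/28; similarly 25/84 and 8/21.

(9/28, 25/84, 8/21)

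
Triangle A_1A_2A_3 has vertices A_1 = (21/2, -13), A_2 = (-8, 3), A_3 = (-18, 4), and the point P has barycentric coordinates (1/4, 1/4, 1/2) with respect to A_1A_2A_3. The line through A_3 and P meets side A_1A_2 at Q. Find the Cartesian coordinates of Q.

Line A_3P meets A_1A_2 where the A_3-coordinate vanishes; zeroing P's A_3-weight and renormalizing leaves A_1, A_2-weights 1/4 : 1/4 → (1/2, 1/2).
So Q = (1/2)·A_1 + (1/2)·A_2 = (5/4, -5).

(5/4, -5)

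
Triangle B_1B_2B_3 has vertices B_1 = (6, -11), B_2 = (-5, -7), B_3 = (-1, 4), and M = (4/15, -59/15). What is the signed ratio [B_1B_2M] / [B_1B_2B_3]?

2/5

[B_1B_2B_3] = ½·(6·(-7−4) + (-5)·(4−(-11)) + (-1)·(-11−(-7))) = ½·(-66 − 75 + 4) = -137/2.
[B_1B_2M] = ½·(6·(-7−(-59/15)) + (-5)·(-59/15−(-11)) + (4/15)·(-11−(-7))) = ½·(-92/5 − 106/3 − 16/15) = -137/5, so the ratio is (-137/5)/(-137/2) = 2/5.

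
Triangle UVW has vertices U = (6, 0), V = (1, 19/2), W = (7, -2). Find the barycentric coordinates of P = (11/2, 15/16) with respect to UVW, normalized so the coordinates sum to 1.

Signed area of the reference triangle: [UVW] = ½·(6·(19/2−(-2)) + 1·(-2−0) + 7·(0−(19/2))) = ½·(69 − 2 − 133/2) = 1/4.
[PVW] = ½·((11/2)·(19/2−(-2)) + 1·(-2−(15/16)) + 7·(15/16−(19/2))) = ½·(253/4 − 47/16 − 959/16) = 3/16, so the U-coordinate is (3/16)/(1/4) = 3/4.
[UPW] = ½·(6·(15/16−(-2)) + (11/2)·(-2−0) + 7·(0−(15/16))) = ½·(141/8 − 11 − 105/16) = 1/32, so the V-coordinate is 1/8.
[UVP] = ½·(6·(19/2−(15/16)) + 1·(15/16−0) + (11/2)·(0−(19/2))) = ½·(411/8 + 15/16 − 209/4) = 1/32, so the W-coordinate is 1/8.
Check: 3/4 + 1/8 + 1/8 = 1.

(3/4, 1/8, 1/8)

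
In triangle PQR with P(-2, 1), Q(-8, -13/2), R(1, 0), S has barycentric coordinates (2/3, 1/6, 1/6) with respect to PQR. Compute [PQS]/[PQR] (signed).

1/6

The signed ratio [PQS]/[PQR] equals the barycentric coordinate of S at vertex R, which is 1/6.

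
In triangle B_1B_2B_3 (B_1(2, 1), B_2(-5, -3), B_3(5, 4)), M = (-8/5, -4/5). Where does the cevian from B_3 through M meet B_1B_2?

Barycentric coordinates of M with respect to B_1B_2B_3: (1/5, 3/5, 1/5).
On side B_1B_2 the B_3-coordinate is zero; dropping M's B_3-weight 1/5 and renormalizing the remaining 1/5 : 3/5 gives weights 1/4, 3/4 on B_1, B_2.
N = (1/4)·(2, 1) + (3/4)·(-5, -3) = (-13/4, -2).

(-13/4, -2)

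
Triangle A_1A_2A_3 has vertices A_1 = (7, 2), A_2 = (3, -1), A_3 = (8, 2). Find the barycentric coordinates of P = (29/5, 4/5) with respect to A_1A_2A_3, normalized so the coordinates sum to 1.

(1/5, 2/5, 2/5)

Signed area of the reference triangle: [A_1A_2A_3] = ½·(7·(-1−2) + 3·(2−2) + 8·(2−(-1))) = ½·(-21 + 0 + 24) = 3/2.
[PA_2A_3] = ½·((29/5)·(-1−2) + 3·(2−(4/5)) + 8·(4/5−(-1))) = ½·(-87/5 + 18/5 + 72/5) = 3/10, so the A_1-coordinate is (3/10)/(3/2) = 1/5.
[A_1PA_3] = ½·(7·(4/5−2) + (29/5)·(2−2) + 8·(2−(4/5))) = ½·(-42/5 + 0 + 48/5) = 3/5, so the A_2-coordinate is 2/5.
[A_1A_2P] = ½·(7·(-1−(4/5)) + 3·(4/5−2) + (29/5)·(2−(-1))) = ½·(-63/5 − 18/5 + 87/5) = 3/5, so the A_3-coordinate is 2/5.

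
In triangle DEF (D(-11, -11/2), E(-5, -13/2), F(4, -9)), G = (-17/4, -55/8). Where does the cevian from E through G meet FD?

(-7/2, -29/4)

Barycentric coordinates of G with respect to DEF: (1/4, 1/2, 1/4).
On side FD the E-coordinate is zero; dropping G's E-weight 1/2 and renormalizing the remaining 1/4 : 1/4 gives weights 1/2, 1/2 on F, D.
H = (1/2)·(4, -9) + (1/2)·(-11, -11/2) = (-7/2, -29/4).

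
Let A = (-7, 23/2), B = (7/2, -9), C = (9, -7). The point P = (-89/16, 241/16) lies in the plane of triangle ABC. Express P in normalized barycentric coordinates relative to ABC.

Signed area of the reference triangle: [ABC] = ½·((-7)·(-9−(-7)) + (7/2)·(-7−(23/2)) + 9·(23/2−(-9))) = ½·(14 − 259/4 + 369/2) = 535/8.
[PBC] = ½·((-89/16)·(-9−(-7)) + (7/2)·(-7−(241/16)) + 9·(241/16−(-9))) = ½·(89/8 − 2471/32 + 3465/16) = 4815/64, so the A-coordinate is (4815/64)/(535/8) = 9/8.
[APC] = ½·((-7)·(241/16−(-7)) + (-89/16)·(-7−(23/2)) + 9·(23/2−(241/16))) = ½·(-2471/16 + 3293/32 − 513/16) = -2675/64, so the B-coordinate is -5/8.
[ABP] = ½·((-7)·(-9−(241/16)) + (7/2)·(241/16−(23/2)) + (-89/16)·(23/2−(-9))) = ½·(2695/16 + 399/32 − 3649/32) = 535/16, so the C-coordinate is 1/2.

(9/8, -5/8, 1/2)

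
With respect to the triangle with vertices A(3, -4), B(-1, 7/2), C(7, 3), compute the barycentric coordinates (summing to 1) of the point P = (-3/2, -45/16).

(7/8, 5/8, -1/2)

Signed area of the reference triangle: [ABC] = ½·(3·(7/2−3) + (-1)·(3−(-4)) + 7·(-4−(7/2))) = ½·(3/2 − 7 − 105/2) = -29.
[PBC] = ½·((-3/2)·(7/2−3) + (-1)·(3−(-45/16)) + 7·(-45/16−(7/2))) = ½·(-3/4 − 93/16 − 707/16) = -203/8, so the A-coordinate is (-203/8)/(-29) = 7/8.
[APC] = ½·(3·(-45/16−3) + (-3/2)·(3−(-4)) + 7·(-4−(-45/16))) = ½·(-279/16 − 21/2 − 133/16) = -145/8, so the B-coordinate is 5/8.
[ABP] = ½·(3·(7/2−(-45/16)) + (-1)·(-45/16−(-4)) + (-3/2)·(-4−(7/2))) = ½·(303/16 − 19/16 + 45/4) = 29/2, so the C-coordinate is -1/2.
Check: 7/8 + 5/8 − 1/2 = 1.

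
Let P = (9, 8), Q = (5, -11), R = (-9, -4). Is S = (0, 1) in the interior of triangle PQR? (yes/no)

Barycentric coordinates of S: (19/42, 3/49, 143/294).
The three coordinates are positive, positive, positive; a point is interior exactly when all three are positive.

yes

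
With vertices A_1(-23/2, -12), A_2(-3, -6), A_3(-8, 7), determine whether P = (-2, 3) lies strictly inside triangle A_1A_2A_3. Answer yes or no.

no

Barycentric coordinates of P: (-116/281, 256/281, 141/281).
The three coordinates are negative, positive, positive; a point is interior exactly when all three are positive.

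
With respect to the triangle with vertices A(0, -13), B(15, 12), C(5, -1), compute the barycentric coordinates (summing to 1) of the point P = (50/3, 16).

(-1/3, 1, 1/3)

Signed area of the reference triangle: [ABC] = ½·(0·(12−(-1)) + 15·(-1−(-13)) + 5·(-13−12)) = ½·(0 + 180 − 125) = 55/2.
[PBC] = ½·((50/3)·(12−(-1)) + 15·(-1−16) + 5·(16−12)) = ½·(650/3 − 255 + 20) = -55/6, so the A-coordinate is (-55/6)/(55/2) = -1/3.
[APC] = ½·(0·(16−(-1)) + (50/3)·(-1−(-13)) + 5·(-13−16)) = ½·(0 + 200 − 145) = 55/2, so the B-coordinate is 1.
[ABP] = ½·(0·(12−16) + 15·(16−(-13)) + (50/3)·(-13−12)) = ½·(0 + 435 − 1250/3) = 55/6, so the C-coordinate is 1/3.
Check: -1/3 + 1 + 1/3 = 1.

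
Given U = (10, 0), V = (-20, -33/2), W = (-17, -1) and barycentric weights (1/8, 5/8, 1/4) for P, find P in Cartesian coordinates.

P = (1/8)·U + (5/8)·V + (1/4)·W.
x-coordinate: (1/8)·10 + (5/8)·(-20) + (1/4)·(-17) = -31/2.
y-coordinate: (1/8)·0 + (5/8)·(-33/2) + (1/4)·(-1) = -169/16.

(-31/2, -169/16)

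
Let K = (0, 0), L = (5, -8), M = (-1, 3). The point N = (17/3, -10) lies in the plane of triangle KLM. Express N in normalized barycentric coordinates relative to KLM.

Signed area of the reference triangle: [KLM] = ½·(0·(-8−3) + 5·(3−0) + (-1)·(0−(-8))) = ½·(0 + 15 − 8) = 7/2.
[NLM] = ½·((17/3)·(-8−3) + 5·(3−(-10)) + (-1)·(-10−(-8))) = ½·(-187/3 + 65 + 2) = 7/3, so the K-coordinate is (7/3)/(7/2) = 2/3.
[KNM] = ½·(0·(-10−3) + (17/3)·(3−0) + (-1)·(0−(-10))) = ½·(0 + 17 − 10) = 7/2, so the L-coordinate is 1.
[KLN] = ½·(0·(-8−(-10)) + 5·(-10−0) + (17/3)·(0−(-8))) = ½·(0 − 50 + 136/3) = -7/3, so the M-coordinate is -2/3.
Check: 2/3 + 1 − 2/3 = 1.

(2/3, 1, -2/3)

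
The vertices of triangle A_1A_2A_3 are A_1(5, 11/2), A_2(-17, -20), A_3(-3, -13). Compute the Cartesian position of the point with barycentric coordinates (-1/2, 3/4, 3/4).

(-35/2, -55/2)

P = (-1/2)·A_1 + (3/4)·A_2 + (3/4)·A_3.
x-coordinate: (-1/2)·5 + (3/4)·(-17) + (3/4)·(-3) = -35/2.
y-coordinate: (-1/2)·(11/2) + (3/4)·(-20) + (3/4)·(-13) = -55/2.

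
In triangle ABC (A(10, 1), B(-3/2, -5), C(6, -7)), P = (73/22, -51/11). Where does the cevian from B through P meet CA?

(22/3, -13/3)

Barycentric coordinates of P with respect to ABC: (2/11, 5/11, 4/11).
On side CA the B-coordinate is zero; dropping P's B-weight 5/11 and renormalizing the remaining 4/11 : 2/11 gives weights 2/3, 1/3 on C, A.
Q = (2/3)·(6, -7) + (1/3)·(10, 1) = (22/3, -13/3).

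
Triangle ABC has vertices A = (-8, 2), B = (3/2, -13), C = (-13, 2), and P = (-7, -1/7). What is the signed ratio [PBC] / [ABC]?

[ABC] = ½·((-8)·(-13−2) + (3/2)·(2−2) + (-13)·(2−(-13))) = ½·(120 + 0 − 195) = -75/2.
[PBC] = ½·((-7)·(-13−2) + (3/2)·(2−(-1/7)) + (-13)·(-1/7−(-13))) = ½·(105 + 45/14 − 1170/7) = -825/28, so the ratio is (-825/28)/(-75/2) = 11/14.

11/14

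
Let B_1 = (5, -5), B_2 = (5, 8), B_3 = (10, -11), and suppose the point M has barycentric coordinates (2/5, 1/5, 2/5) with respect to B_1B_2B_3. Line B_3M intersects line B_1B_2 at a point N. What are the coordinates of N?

Line B_3M meets B_1B_2 where the B_3-coordinate vanishes; zeroing M's B_3-weight and renormalizing leaves B_1, B_2-weights 2/5 : 1/5 → (2/3, 1/3).
So N = (2/3)·B_1 + (1/3)·B_2 = (5, -2/3).

(5, -2/3)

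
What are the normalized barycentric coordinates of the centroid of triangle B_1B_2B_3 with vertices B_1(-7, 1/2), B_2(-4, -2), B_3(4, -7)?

(1/3, 1/3, 1/3)

The centroid is the average of the vertices, so each weight is 1/3.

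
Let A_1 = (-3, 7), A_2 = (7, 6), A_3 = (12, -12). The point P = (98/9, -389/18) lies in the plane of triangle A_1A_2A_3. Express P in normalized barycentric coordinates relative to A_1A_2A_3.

Signed area of the reference triangle: [A_1A_2A_3] = ½·((-3)·(6−(-12)) + 7·(-12−7) + 12·(7−6)) = ½·(-54 − 133 + 12) = -175/2.
[PA_2A_3] = ½·((98/9)·(6−(-12)) + 7·(-12−(-389/18)) + 12·(-389/18−6)) = ½·(196 + 1211/18 − 994/3) = -1225/36, so the A_1-coordinate is (-1225/36)/(-175/2) = 7/18.
[A_1PA_3] = ½·((-3)·(-389/18−(-12)) + (98/9)·(-12−7) + 12·(7−(-389/18))) = ½·(173/6 − 1862/9 + 1030/3) = 2975/36, so the A_2-coordinate is -17/18.
[A_1A_2P] = ½·((-3)·(6−(-389/18)) + 7·(-389/18−7) + (98/9)·(7−6)) = ½·(-497/6 − 3605/18 + 98/9) = -1225/9, so the A_3-coordinate is 14/9.
Check: 7/18 − 17/18 + 14/9 = 1.

(7/18, -17/18, 14/9)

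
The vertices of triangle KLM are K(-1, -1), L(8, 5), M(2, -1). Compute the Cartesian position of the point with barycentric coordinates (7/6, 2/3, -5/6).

(5/2, 3)

N = (7/6)·K + (2/3)·L + (-5/6)·M.
x-coordinate: (7/6)·(-1) + (2/3)·8 + (-5/6)·2 = 5/2.
y-coordinate: (7/6)·(-1) + (2/3)·5 + (-5/6)·(-1) = 3.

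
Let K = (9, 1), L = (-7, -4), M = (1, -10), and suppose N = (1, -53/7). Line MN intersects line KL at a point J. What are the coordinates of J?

Barycentric coordinates of N with respect to KLM: (1/7, 1/7, 5/7).
On side KL the M-coordinate is zero; dropping N's M-weight 5/7 and renormalizing the remaining 1/7 : 1/7 gives weights 1/2, 1/2 on K, L.
J = (1/2)·(9, 1) + (1/2)·(-7, -4) = (1, -3/2).

(1, -3/2)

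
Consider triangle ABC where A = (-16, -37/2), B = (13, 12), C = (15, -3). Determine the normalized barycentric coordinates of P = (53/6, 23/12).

Signed area of the reference triangle: [ABC] = ½·((-16)·(12−(-3)) + 13·(-3−(-37/2)) + 15·(-37/2−12)) = ½·(-240 + 403/2 − 915/2) = -248.
[PBC] = ½·((53/6)·(12−(-3)) + 13·(-3−(23/12)) + 15·(23/12−12)) = ½·(265/2 − 767/12 − 605/4) = -124/3, so the A-coordinate is (-124/3)/(-248) = 1/6.
[APC] = ½·((-16)·(23/12−(-3)) + (53/6)·(-3−(-37/2)) + 15·(-37/2−(23/12))) = ½·(-236/3 + 1643/12 − 1225/4) = -124, so the B-coordinate is 1/2.
[ABP] = ½·((-16)·(12−(23/12)) + 13·(23/12−(-37/2)) + (53/6)·(-37/2−12)) = ½·(-484/3 + 3185/12 − 3233/12) = -248/3, so the C-coordinate is 1/3.
Check: 1/6 + 1/2 + 1/3 = 1.

(1/6, 1/2, 1/3)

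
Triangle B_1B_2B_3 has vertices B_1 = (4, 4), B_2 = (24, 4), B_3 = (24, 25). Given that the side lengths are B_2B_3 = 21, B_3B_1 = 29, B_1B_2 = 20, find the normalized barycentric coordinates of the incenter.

The incenter has barycentric coordinates proportional to the opposite side lengths: (21 : 29 : 20).
Normalizing by 21+29+20 = 70 gives (3/10, 29/70, 2/7).

(3/10, 29/70, 2/7)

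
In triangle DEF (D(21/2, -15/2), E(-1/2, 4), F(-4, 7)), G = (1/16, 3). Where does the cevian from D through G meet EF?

(-41/12, 13/2)

Barycentric coordinates of G with respect to DEF: (1/4, 1/8, 5/8).
On side EF the D-coordinate is zero; dropping G's D-weight 1/4 and renormalizing the remaining 1/8 : 5/8 gives weights 1/6, 5/6 on E, F.
H = (1/6)·(-1/2, 4) + (5/6)·(-4, 7) = (-41/12, 13/2).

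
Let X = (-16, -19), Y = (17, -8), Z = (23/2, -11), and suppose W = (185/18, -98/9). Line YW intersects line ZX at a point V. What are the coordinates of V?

(83/12, -37/3)

Barycentric coordinates of W with respect to XYZ: (1/9, 1/3, 5/9).
On side ZX the Y-coordinate is zero; dropping W's Y-weight 1/3 and renormalizing the remaining 5/9 : 1/9 gives weights 5/6, 1/6 on Z, X.
V = (5/6)·(23/2, -11) + (1/6)·(-16, -19) = (83/12, -37/3).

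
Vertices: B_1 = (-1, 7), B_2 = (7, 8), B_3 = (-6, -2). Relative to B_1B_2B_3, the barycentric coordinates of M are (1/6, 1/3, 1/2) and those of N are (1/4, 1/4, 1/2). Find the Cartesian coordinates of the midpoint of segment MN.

(-7/6, 67/24)

Barycentric coordinates of the midpoint are the average: (5/24, 7/24, 1/2).
Converting: (5/24)·B_1 + (7/24)·B_2 + (1/2)·B_3 = (-7/6, 67/24).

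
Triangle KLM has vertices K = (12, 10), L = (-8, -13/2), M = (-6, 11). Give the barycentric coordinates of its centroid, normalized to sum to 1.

The centroid is the average of the vertices, so each weight is 1/3.

(1/3, 1/3, 1/3)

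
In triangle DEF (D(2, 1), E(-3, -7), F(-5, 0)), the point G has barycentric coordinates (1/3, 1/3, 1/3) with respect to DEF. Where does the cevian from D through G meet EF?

Line DG meets EF where the D-coordinate vanishes; zeroing G's D-weight and renormalizing leaves E, F-weights 1/3 : 1/3 → (1/2, 1/2).
So H = (1/2)·E + (1/2)·F = (-4, -7/2).

(-4, -7/2)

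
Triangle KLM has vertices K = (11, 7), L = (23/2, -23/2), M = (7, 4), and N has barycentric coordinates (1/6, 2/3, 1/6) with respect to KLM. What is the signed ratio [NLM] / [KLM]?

1/6

The signed ratio [NLM]/[KLM] equals the barycentric coordinate of N at vertex K, which is 1/6.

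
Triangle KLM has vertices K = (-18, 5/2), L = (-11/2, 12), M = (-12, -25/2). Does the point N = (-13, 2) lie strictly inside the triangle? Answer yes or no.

yes

Barycentric coordinates of N: (475/978, 48/163, 215/978).
The three coordinates are positive, positive, positive; a point is interior exactly when all three are positive.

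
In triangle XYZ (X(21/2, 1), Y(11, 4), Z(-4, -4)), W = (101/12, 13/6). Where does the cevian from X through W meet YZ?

(8, 12/5)

Barycentric coordinates of W with respect to XYZ: (1/6, 2/3, 1/6).
On side YZ the X-coordinate is zero; dropping W's X-weight 1/6 and renormalizing the remaining 2/3 : 1/6 gives weights 4/5, 1/5 on Y, Z.
V = (4/5)·(11, 4) + (1/5)·(-4, -4) = (8, 12/5).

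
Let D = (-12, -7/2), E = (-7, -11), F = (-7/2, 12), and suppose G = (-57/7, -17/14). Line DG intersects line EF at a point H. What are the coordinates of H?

(-21/4, 1/2)

Barycentric coordinates of G with respect to DEF: (3/7, 2/7, 2/7).
On side EF the D-coordinate is zero; dropping G's D-weight 3/7 and renormalizing the remaining 2/7 : 2/7 gives weights 1/2, 1/2 on E, F.
H = (1/2)·(-7, -11) + (1/2)·(-7/2, 12) = (-21/4, 1/2).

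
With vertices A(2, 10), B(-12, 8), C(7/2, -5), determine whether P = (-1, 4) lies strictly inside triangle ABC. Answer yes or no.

Barycentric coordinates of P: (27/71, 18/71, 26/71).
The three coordinates are positive, positive, positive; a point is interior exactly when all three are positive.

yes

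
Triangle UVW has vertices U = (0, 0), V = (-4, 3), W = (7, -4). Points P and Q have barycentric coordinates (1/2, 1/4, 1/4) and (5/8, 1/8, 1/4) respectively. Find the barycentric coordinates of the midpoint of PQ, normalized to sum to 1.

Since both coordinate triples sum to 1, the midpoint's barycentrics are the componentwise average.
(1/2+5/8)/2 = 9/16; similarly 3/16 and 1/4.

(9/16, 3/16, 1/4)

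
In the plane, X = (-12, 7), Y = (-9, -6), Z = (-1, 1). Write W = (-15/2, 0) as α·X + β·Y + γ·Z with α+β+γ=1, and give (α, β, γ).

(3/10, 2/5, 3/10)

Signed area of the reference triangle: [XYZ] = ½·((-12)·(-6−1) + (-9)·(1−7) + (-1)·(7−(-6))) = ½·(84 + 54 − 13) = 125/2.
[WYZ] = ½·((-15/2)·(-6−1) + (-9)·(1−0) + (-1)·(0−(-6))) = ½·(105/2 − 9 − 6) = 75/4, so the X-coordinate is (75/4)/(125/2) = 3/10.
[XWZ] = ½·((-12)·(0−1) + (-15/2)·(1−7) + (-1)·(7−0)) = ½·(12 + 45 − 7) = 25, so the Y-coordinate is 2/5.
[XYW] = ½·((-12)·(-6−0) + (-9)·(0−7) + (-15/2)·(7−(-6))) = ½·(72 + 63 − 195/2) = 75/4, so the Z-coordinate is 3/10.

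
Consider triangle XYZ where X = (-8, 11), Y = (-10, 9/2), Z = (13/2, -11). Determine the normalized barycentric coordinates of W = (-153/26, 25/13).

Signed area of the reference triangle: [XYZ] = ½·((-8)·(9/2−(-11)) + (-10)·(-11−11) + (13/2)·(11−(9/2))) = ½·(-124 + 220 + 169/4) = 553/8.
[WYZ] = ½·((-153/26)·(9/2−(-11)) + (-10)·(-11−(25/13)) + (13/2)·(25/13−(9/2))) = ½·(-4743/52 + 1680/13 − 67/4) = 553/52, so the X-coordinate is (553/52)/(553/8) = 2/13.
[XWZ] = ½·((-8)·(25/13−(-11)) + (-153/26)·(-11−11) + (13/2)·(11−(25/13))) = ½·(-1344/13 + 1683/13 + 59) = 553/13, so the Y-coordinate is 8/13.
[XYW] = ½·((-8)·(9/2−(25/13)) + (-10)·(25/13−11) + (-153/26)·(11−(9/2))) = ½·(-268/13 + 1180/13 − 153/4) = 1659/104, so the Z-coordinate is 3/13.
Check: 2/13 + 8/13 + 3/13 = 1.

(2/13, 8/13, 3/13)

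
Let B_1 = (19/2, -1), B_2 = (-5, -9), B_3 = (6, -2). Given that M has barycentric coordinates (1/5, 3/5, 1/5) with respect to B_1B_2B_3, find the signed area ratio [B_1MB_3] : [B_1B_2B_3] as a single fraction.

The signed ratio [B_1MB_3]/[B_1B_2B_3] equals the barycentric coordinate of M at vertex B_2, which is 3/5.

3/5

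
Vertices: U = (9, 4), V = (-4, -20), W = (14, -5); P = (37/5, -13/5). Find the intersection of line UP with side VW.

(5, -25/2)

Barycentric coordinates of P with respect to UVW: (3/5, 1/5, 1/5).
On side VW the U-coordinate is zero; dropping P's U-weight 3/5 and renormalizing the remaining 1/5 : 1/5 gives weights 1/2, 1/2 on V, W.
Q = (1/2)·(-4, -20) + (1/2)·(14, -5) = (5, -25/2).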